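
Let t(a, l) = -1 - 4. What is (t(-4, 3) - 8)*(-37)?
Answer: 481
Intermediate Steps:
t(a, l) = -5
(t(-4, 3) - 8)*(-37) = (-5 - 8)*(-37) = -13*(-37) = 481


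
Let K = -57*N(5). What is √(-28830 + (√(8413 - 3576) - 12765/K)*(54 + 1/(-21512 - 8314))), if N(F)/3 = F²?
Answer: √(-230168621243370030 + 433541551828950*√4837)/2833470 ≈ 157.84*I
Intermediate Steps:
N(F) = 3*F²
K = -4275 (K = -171*5² = -171*25 = -57*75 = -4275)
√(-28830 + (√(8413 - 3576) - 12765/K)*(54 + 1/(-21512 - 8314))) = √(-28830 + (√(8413 - 3576) - 12765/(-4275))*(54 + 1/(-21512 - 8314))) = √(-28830 + (√4837 - 12765*(-1/4275))*(54 + 1/(-29826))) = √(-28830 + (√4837 + 851/285)*(54 - 1/29826)) = √(-28830 + (851/285 + √4837)*(1610603/29826)) = √(-28830 + (1370623153/8500410 + 1610603*√4837/29826)) = √(-243696197147/8500410 + 1610603*√4837/29826)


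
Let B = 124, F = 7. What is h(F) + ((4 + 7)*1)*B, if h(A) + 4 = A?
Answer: 1367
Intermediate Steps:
h(A) = -4 + A
h(F) + ((4 + 7)*1)*B = (-4 + 7) + ((4 + 7)*1)*124 = 3 + (11*1)*124 = 3 + 11*124 = 3 + 1364 = 1367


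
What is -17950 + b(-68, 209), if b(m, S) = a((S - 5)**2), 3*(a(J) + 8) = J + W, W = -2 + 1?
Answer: -12259/3 ≈ -4086.3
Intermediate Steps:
W = -1
a(J) = -25/3 + J/3 (a(J) = -8 + (J - 1)/3 = -8 + (-1 + J)/3 = -8 + (-1/3 + J/3) = -25/3 + J/3)
b(m, S) = -25/3 + (-5 + S)**2/3 (b(m, S) = -25/3 + (S - 5)**2/3 = -25/3 + (-5 + S)**2/3)
-17950 + b(-68, 209) = -17950 + (1/3)*209*(-10 + 209) = -17950 + (1/3)*209*199 = -17950 + 41591/3 = -12259/3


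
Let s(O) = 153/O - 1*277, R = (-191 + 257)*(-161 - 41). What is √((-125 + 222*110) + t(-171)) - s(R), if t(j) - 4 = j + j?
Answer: 1231039/4444 + √23957 ≈ 431.79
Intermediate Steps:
R = -13332 (R = 66*(-202) = -13332)
t(j) = 4 + 2*j (t(j) = 4 + (j + j) = 4 + 2*j)
s(O) = -277 + 153/O (s(O) = 153/O - 277 = -277 + 153/O)
√((-125 + 222*110) + t(-171)) - s(R) = √((-125 + 222*110) + (4 + 2*(-171))) - (-277 + 153/(-13332)) = √((-125 + 24420) + (4 - 342)) - (-277 + 153*(-1/13332)) = √(24295 - 338) - (-277 - 51/4444) = √23957 - 1*(-1231039/4444) = √23957 + 1231039/4444 = 1231039/4444 + √23957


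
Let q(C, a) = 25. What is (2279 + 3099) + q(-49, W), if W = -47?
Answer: 5403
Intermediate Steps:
(2279 + 3099) + q(-49, W) = (2279 + 3099) + 25 = 5378 + 25 = 5403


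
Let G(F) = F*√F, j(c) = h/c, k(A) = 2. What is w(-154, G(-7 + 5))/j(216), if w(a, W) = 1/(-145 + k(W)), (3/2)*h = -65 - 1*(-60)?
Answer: 324/715 ≈ 0.45315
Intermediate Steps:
h = -10/3 (h = 2*(-65 - 1*(-60))/3 = 2*(-65 + 60)/3 = (⅔)*(-5) = -10/3 ≈ -3.3333)
j(c) = -10/(3*c)
G(F) = F^(3/2)
w(a, W) = -1/143 (w(a, W) = 1/(-145 + 2) = 1/(-143) = -1/143)
w(-154, G(-7 + 5))/j(216) = -1/(143*((-10/3/216))) = -1/(143*((-10/3*1/216))) = -1/(143*(-5/324)) = -1/143*(-324/5) = 324/715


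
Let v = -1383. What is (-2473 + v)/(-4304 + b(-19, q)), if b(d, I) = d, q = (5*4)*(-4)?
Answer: 3856/4323 ≈ 0.89197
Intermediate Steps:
q = -80 (q = 20*(-4) = -80)
(-2473 + v)/(-4304 + b(-19, q)) = (-2473 - 1383)/(-4304 - 19) = -3856/(-4323) = -3856*(-1/4323) = 3856/4323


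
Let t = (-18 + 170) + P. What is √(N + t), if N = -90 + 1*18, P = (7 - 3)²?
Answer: 4*√6 ≈ 9.7980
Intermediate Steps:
P = 16 (P = 4² = 16)
t = 168 (t = (-18 + 170) + 16 = 152 + 16 = 168)
N = -72 (N = -90 + 18 = -72)
√(N + t) = √(-72 + 168) = √96 = 4*√6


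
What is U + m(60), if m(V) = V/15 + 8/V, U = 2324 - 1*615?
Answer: 25697/15 ≈ 1713.1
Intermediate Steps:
U = 1709 (U = 2324 - 615 = 1709)
m(V) = 8/V + V/15 (m(V) = V*(1/15) + 8/V = V/15 + 8/V = 8/V + V/15)
U + m(60) = 1709 + (8/60 + (1/15)*60) = 1709 + (8*(1/60) + 4) = 1709 + (2/15 + 4) = 1709 + 62/15 = 25697/15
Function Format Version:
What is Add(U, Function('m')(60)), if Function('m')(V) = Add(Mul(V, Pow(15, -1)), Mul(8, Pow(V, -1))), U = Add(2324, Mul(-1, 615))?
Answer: Rational(25697, 15) ≈ 1713.1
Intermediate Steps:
U = 1709 (U = Add(2324, -615) = 1709)
Function('m')(V) = Add(Mul(8, Pow(V, -1)), Mul(Rational(1, 15), V)) (Function('m')(V) = Add(Mul(V, Rational(1, 15)), Mul(8, Pow(V, -1))) = Add(Mul(Rational(1, 15), V), Mul(8, Pow(V, -1))) = Add(Mul(8, Pow(V, -1)), Mul(Rational(1, 15), V)))
Add(U, Function('m')(60)) = Add(1709, Add(Mul(8, Pow(60, -1)), Mul(Rational(1, 15), 60))) = Add(1709, Add(Mul(8, Rational(1, 60)), 4)) = Add(1709, Add(Rational(2, 15), 4)) = Add(1709, Rational(62, 15)) = Rational(25697, 15)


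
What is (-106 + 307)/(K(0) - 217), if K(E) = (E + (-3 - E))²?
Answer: -201/208 ≈ -0.96635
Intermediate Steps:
K(E) = 9 (K(E) = (-3)² = 9)
(-106 + 307)/(K(0) - 217) = (-106 + 307)/(9 - 217) = 201/(-208) = 201*(-1/208) = -201/208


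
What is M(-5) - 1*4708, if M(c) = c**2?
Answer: -4683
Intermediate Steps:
M(-5) - 1*4708 = (-5)**2 - 1*4708 = 25 - 4708 = -4683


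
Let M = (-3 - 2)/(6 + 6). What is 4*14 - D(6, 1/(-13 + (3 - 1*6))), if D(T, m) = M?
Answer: 677/12 ≈ 56.417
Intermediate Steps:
M = -5/12 ≈ -0.41667
D(T, m) = -5/12
4*14 - D(6, 1/(-13 + (3 - 1*6))) = 4*14 - 1*(-5/12) = 56 + 5/12 = 677/12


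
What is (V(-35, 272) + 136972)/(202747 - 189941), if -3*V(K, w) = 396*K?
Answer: 70796/6403 ≈ 11.057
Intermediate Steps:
V(K, w) = -132*K
(V(-35, 272) + 136972)/(202747 - 189941) = (-132*(-35) + 136972)/(202747 - 189941) = (4620 + 136972)/12806 = 141592*(1/12806) = 70796/6403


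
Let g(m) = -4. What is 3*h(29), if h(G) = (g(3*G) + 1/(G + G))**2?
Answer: 160083/3364 ≈ 47.587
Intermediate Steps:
h(G) = (-4 + 1/(2*G))**2 (h(G) = (-4 + 1/(G + G))**2 = (-4 + 1/(2*G))**2)
3*h(29) = 3*((1/4)*(1 - 8*29)**2/29**2) = 3*((1/4)*(1/841)*(1 - 232)**2) = 3*((1/4)*(1/841)*(-231)**2) = 3*((1/4)*(1/841)*53361) = 3*(53361/3364) = 160083/3364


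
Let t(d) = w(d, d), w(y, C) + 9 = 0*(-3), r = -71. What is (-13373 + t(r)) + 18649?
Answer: 5267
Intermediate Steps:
w(y, C) = -9 (w(y, C) = -9 + 0*(-3) = -9 + 0 = -9)
t(d) = -9
(-13373 + t(r)) + 18649 = (-13373 - 9) + 18649 = -13382 + 18649 = 5267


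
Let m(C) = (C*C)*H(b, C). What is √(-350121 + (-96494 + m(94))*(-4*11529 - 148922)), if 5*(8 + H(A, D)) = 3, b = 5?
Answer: √789311983355/5 ≈ 1.7769e+5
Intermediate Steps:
H(A, D) = -37/5 (H(A, D) = -8 + (⅕)*3 = -8 + ⅗ = -37/5)
m(C) = -37*C²/5 (m(C) = (C*C)*(-37/5) = C²*(-37/5) = -37*C²/5)
√(-350121 + (-96494 + m(94))*(-4*11529 - 148922)) = √(-350121 + (-96494 - 37/5*94²)*(-4*11529 - 148922)) = √(-350121 + (-96494 - 37/5*8836)*(-46116 - 148922)) = √(-350121 + (-96494 - 326932/5)*(-195038)) = √(-350121 - 809402/5*(-195038)) = √(-350121 + 157864147276/5) = √(157862396671/5) = √789311983355/5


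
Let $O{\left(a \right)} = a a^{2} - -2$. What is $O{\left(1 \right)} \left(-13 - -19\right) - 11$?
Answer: $7$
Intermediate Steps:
$O{\left(a \right)} = 2 + a^{3}$ ($O{\left(a \right)} = a^{3} + 2 = 2 + a^{3}$)
$O{\left(1 \right)} \left(-13 - -19\right) - 11 = \left(2 + 1^{3}\right) \left(-13 - -19\right) - 11 = \left(2 + 1\right) \left(-13 + 19\right) - 11 = 3 \cdot 6 - 11 = 18 - 11 = 7$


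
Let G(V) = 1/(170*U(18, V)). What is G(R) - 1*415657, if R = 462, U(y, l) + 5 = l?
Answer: -32292392329/77690 ≈ -4.1566e+5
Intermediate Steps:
U(y, l) = -5 + l
G(V) = 1/(170*(-5 + V))
G(R) - 1*415657 = 1/(170*(-5 + 462)) - 1*415657 = (1/170)/457 - 415657 = (1/170)*(1/457) - 415657 = 1/77690 - 415657 = -32292392329/77690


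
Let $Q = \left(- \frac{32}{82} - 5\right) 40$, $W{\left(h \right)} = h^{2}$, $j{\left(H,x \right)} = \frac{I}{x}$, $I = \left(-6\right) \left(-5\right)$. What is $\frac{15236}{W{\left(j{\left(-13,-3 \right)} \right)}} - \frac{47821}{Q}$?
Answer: $\frac{972801}{2600} \approx 374.15$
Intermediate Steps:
$I = 30$
$j{\left(H,x \right)} = \frac{30}{x}$
$Q = - \frac{8840}{41}$ ($Q = \left(\left(-32\right) \frac{1}{82} - 5\right) 40 = \left(- \frac{16}{41} - 5\right) 40 = \left(- \frac{221}{41}\right) 40 = - \frac{8840}{41} \approx -215.61$)
$\frac{15236}{W{\left(j{\left(-13,-3 \right)} \right)}} - \frac{47821}{Q} = \frac{15236}{\left(\frac{30}{-3}\right)^{2}} - \frac{47821}{- \frac{8840}{41}} = \frac{15236}{\left(30 \left(- \frac{1}{3}\right)\right)^{2}} - - \frac{115333}{520} = \frac{15236}{\left(-10\right)^{2}} + \frac{115333}{520} = \frac{15236}{100} + \frac{115333}{520} = 15236 \cdot \frac{1}{100} + \frac{115333}{520} = \frac{3809}{25} + \frac{115333}{520} = \frac{972801}{2600}$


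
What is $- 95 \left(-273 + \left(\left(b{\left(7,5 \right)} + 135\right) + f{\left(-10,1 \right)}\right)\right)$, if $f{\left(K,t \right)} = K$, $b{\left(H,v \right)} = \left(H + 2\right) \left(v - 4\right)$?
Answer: $13205$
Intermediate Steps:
$b{\left(H,v \right)} = \left(-4 + v\right) \left(2 + H\right)$ ($b{\left(H,v \right)} = \left(2 + H\right) \left(-4 + v\right) = \left(-4 + v\right) \left(2 + H\right)$)
$- 95 \left(-273 + \left(\left(b{\left(7,5 \right)} + 135\right) + f{\left(-10,1 \right)}\right)\right) = - 95 \left(-273 + \left(\left(\left(-8 - 28 + 2 \cdot 5 + 7 \cdot 5\right) + 135\right) - 10\right)\right) = - 95 \left(-273 + \left(\left(\left(-8 - 28 + 10 + 35\right) + 135\right) - 10\right)\right) = - 95 \left(-273 + \left(\left(9 + 135\right) - 10\right)\right) = - 95 \left(-273 + \left(144 - 10\right)\right) = - 95 \left(-273 + 134\right) = \left(-95\right) \left(-139\right) = 13205$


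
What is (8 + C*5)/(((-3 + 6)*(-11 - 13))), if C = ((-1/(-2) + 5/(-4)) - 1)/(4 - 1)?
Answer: -61/864 ≈ -0.070602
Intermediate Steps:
C = -7/12 (C = ((-1*(-½) + 5*(-¼)) - 1)/3 = ((½ - 5/4) - 1)*(⅓) = (-¾ - 1)*(⅓) = -7/4*⅓ = -7/12 ≈ -0.58333)
(8 + C*5)/(((-3 + 6)*(-11 - 13))) = (8 - 7/12*5)/(((-3 + 6)*(-11 - 13))) = (8 - 35/12)/((3*(-24))) = (61/12)/(-72) = (61/12)*(-1/72) = -61/864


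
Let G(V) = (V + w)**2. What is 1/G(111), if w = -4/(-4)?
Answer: 1/12544 ≈ 7.9719e-5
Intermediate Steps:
w = 1 (w = -4*(-1/4) = 1)
G(V) = (1 + V)**2 (G(V) = (V + 1)**2 = (1 + V)**2)
1/G(111) = 1/((1 + 111)**2) = 1/(112**2) = 1/12544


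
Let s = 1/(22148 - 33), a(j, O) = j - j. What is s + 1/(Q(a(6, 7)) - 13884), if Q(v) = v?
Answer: -8231/307044660 ≈ -2.6807e-5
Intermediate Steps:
a(j, O) = 0
s = 1/22115 ≈ 4.5218e-5
s + 1/(Q(a(6, 7)) - 13884) = 1/22115 + 1/(0 - 13884) = 1/22115 + 1/(-13884) = 1/22115 - 1/13884 = -8231/307044660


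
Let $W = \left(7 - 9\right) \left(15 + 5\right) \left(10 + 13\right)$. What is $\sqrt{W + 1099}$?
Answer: $\sqrt{179} \approx 13.379$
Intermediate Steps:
$W = -920$ ($W = - 2 \cdot 20 \cdot 23 = \left(-2\right) 460 = -920$)
$\sqrt{W + 1099} = \sqrt{-920 + 1099} = \sqrt{179}$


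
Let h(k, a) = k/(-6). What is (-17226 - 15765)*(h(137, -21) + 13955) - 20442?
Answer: -919313105/2 ≈ -4.5966e+8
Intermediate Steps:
h(k, a) = -k/6 (h(k, a) = k*(-⅙) = -k/6)
(-17226 - 15765)*(h(137, -21) + 13955) - 20442 = (-17226 - 15765)*(-⅙*137 + 13955) - 20442 = -32991*(-137/6 + 13955) - 20442 = -32991*83593/6 - 20442 = -919272221/2 - 20442 = -919313105/2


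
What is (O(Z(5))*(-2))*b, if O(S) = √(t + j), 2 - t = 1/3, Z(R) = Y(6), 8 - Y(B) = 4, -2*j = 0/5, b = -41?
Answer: 82*√15/3 ≈ 105.86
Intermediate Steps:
j = 0 (j = -0/5 = -½*0 = 0)
Y(B) = 4 (Y(B) = 8 - 1*4 = 8 - 4 = 4)
Z(R) = 4
t = 5/3 (t = 2 - 1/3 = 2 - 1*⅓ = 2 - ⅓ = 5/3 ≈ 1.6667)
O(S) = √15/3 (O(S) = √(5/3 + 0) = √(5/3) = √15/3)
(O(Z(5))*(-2))*b = ((√15/3)*(-2))*(-41) = -2*√15/3*(-41) = 82*√15/3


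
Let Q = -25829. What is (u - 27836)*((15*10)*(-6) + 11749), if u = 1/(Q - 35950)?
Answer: -18656810978005/61779 ≈ -3.0199e+8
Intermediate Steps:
u = -1/61779 (u = 1/(-25829 - 35950) = 1/(-61779) = -1/61779 ≈ -1.6187e-5)
(u - 27836)*((15*10)*(-6) + 11749) = (-1/61779 - 27836)*((15*10)*(-6) + 11749) = -1719680245*(150*(-6) + 11749)/61779 = -1719680245*(-900 + 11749)/61779 = -1719680245/61779*10849 = -18656810978005/61779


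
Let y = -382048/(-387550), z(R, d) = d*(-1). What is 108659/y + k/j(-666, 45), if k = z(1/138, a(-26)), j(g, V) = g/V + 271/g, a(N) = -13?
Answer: 1066216015967315/9673264336 ≈ 1.1022e+5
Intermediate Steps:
z(R, d) = -d
j(g, V) = 271/g + g/V
y = 191024/193775 (y = -382048*(-1/387550) = 191024/193775 ≈ 0.98580)
k = 13 (k = -1*(-13) = 13)
108659/y + k/j(-666, 45) = 108659/(191024/193775) + 13/(271/(-666) - 666/45) = 108659*(193775/191024) + 13/(271*(-1/666) - 666*1/45) = 21055397725/191024 + 13/(-271/666 - 74/5) = 21055397725/191024 + 13/(-50639/3330) = 21055397725/191024 + 13*(-3330/50639) = 21055397725/191024 - 43290/50639 = 1066216015967315/9673264336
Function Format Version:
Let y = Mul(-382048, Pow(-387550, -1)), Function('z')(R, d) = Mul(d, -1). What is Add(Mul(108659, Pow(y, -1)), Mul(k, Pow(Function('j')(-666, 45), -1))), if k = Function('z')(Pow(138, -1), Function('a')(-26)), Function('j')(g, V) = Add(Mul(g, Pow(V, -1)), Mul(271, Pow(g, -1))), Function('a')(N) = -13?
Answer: Rational(1066216015967315, 9673264336) ≈ 1.1022e+5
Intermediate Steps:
Function('z')(R, d) = Mul(-1, d)
Function('j')(g, V) = Add(Mul(271, Pow(g, -1)), Mul(g, Pow(V, -1)))
y = Rational(191024, 193775) (y = Mul(-382048, Rational(-1, 387550)) = Rational(191024, 193775) ≈ 0.98580)
k = 13 (k = Mul(-1, -13) = 13)
Add(Mul(108659, Pow(y, -1)), Mul(k, Pow(Function('j')(-666, 45), -1))) = Add(Mul(108659, Pow(Rational(191024, 193775), -1)), Mul(13, Pow(Add(Mul(271, Pow(-666, -1)), Mul(-666, Pow(45, -1))), -1))) = Add(Mul(108659, Rational(193775, 191024)), Mul(13, Pow(Add(Mul(271, Rational(-1, 666)), Mul(-666, Rational(1, 45))), -1))) = Add(Rational(21055397725, 191024), Mul(13, Pow(Add(Rational(-271, 666), Rational(-74, 5)), -1))) = Add(Rational(21055397725, 191024), Mul(13, Pow(Rational(-50639, 3330), -1))) = Add(Rational(21055397725, 191024), Mul(13, Rational(-3330, 50639))) = Add(Rational(21055397725, 191024), Rational(-43290, 50639)) = Rational(1066216015967315, 9673264336)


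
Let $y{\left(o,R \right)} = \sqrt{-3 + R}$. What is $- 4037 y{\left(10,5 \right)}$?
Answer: $- 4037 \sqrt{2} \approx -5709.2$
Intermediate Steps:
$- 4037 y{\left(10,5 \right)} = - 4037 \sqrt{-3 + 5} = - 4037 \sqrt{2}$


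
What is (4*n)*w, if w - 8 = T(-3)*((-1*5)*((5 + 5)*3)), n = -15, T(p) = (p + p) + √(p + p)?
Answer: -54480 + 9000*I*√6 ≈ -54480.0 + 22045.0*I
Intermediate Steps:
T(p) = 2*p + √2*√p (T(p) = 2*p + √(2*p) = 2*p + √2*√p)
w = 908 - 150*I*√6 (w = 8 + (2*(-3) + √2*√(-3))*((-1*5)*((5 + 5)*3)) = 8 + (-6 + √2*(I*√3))*(-50*3) = 8 + (-6 + I*√6)*(-5*30) = 8 + (-6 + I*√6)*(-150) = 8 + (900 - 150*I*√6) = 908 - 150*I*√6 ≈ 908.0 - 367.42*I)
(4*n)*w = (4*(-15))*(908 - 150*I*√6) = -60*(908 - 150*I*√6) = -54480 + 9000*I*√6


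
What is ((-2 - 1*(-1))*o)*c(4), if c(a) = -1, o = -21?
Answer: -21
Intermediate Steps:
((-2 - 1*(-1))*o)*c(4) = ((-2 - 1*(-1))*(-21))*(-1) = ((-2 + 1)*(-21))*(-1) = -1*(-21)*(-1) = 21*(-1) = -21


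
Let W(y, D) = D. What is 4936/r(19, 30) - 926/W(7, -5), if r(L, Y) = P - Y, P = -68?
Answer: 33034/245 ≈ 134.83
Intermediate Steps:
r(L, Y) = -68 - Y
4936/r(19, 30) - 926/W(7, -5) = 4936/(-68 - 1*30) - 926/(-5) = 4936/(-68 - 30) - 926*(-⅕) = 4936/(-98) + 926/5 = 4936*(-1/98) + 926/5 = -2468/49 + 926/5 = 33034/245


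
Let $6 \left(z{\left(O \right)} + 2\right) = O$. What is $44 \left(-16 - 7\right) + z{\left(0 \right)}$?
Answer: $-1014$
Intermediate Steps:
$z{\left(O \right)} = -2 + \frac{O}{6}$
$44 \left(-16 - 7\right) + z{\left(0 \right)} = 44 \left(-16 - 7\right) + \left(-2 + \frac{1}{6} \cdot 0\right) = 44 \left(-16 - 7\right) + \left(-2 + 0\right) = 44 \left(-23\right) - 2 = -1012 - 2 = -1014$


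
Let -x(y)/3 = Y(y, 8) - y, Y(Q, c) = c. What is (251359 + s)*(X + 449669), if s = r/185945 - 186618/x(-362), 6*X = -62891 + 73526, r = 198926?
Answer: 781221850679474406/6879965 ≈ 1.1355e+11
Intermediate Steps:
X = 3545/2 (X = (-62891 + 73526)/6 = (⅙)*10635 = 3545/2 ≈ 1772.5)
x(y) = -24 + 3*y (x(y) = -3*(8 - y) = -24 + 3*y)
s = 1164049729/6879965 (s = 198926/185945 - 186618/(-24 + 3*(-362)) = 198926*(1/185945) - 186618/(-24 - 1086) = 198926/185945 - 186618/(-1110) = 198926/185945 - 186618*(-1/1110) = 198926/185945 + 31103/185 = 1164049729/6879965 ≈ 169.19)
(251359 + s)*(X + 449669) = (251359 + 1164049729/6879965)*(3545/2 + 449669) = (1730505172164/6879965)*(902883/2) = 781221850679474406/6879965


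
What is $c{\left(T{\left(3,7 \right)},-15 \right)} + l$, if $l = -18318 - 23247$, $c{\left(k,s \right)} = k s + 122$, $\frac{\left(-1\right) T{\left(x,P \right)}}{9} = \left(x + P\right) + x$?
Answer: $-39688$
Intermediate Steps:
$T{\left(x,P \right)} = - 18 x - 9 P$ ($T{\left(x,P \right)} = - 9 \left(\left(x + P\right) + x\right) = - 9 \left(\left(P + x\right) + x\right) = - 9 \left(P + 2 x\right) = - 18 x - 9 P$)
$c{\left(k,s \right)} = 122 + k s$
$l = -41565$
$c{\left(T{\left(3,7 \right)},-15 \right)} + l = \left(122 + \left(\left(-18\right) 3 - 63\right) \left(-15\right)\right) - 41565 = \left(122 + \left(-54 - 63\right) \left(-15\right)\right) - 41565 = \left(122 - -1755\right) - 41565 = \left(122 + 1755\right) - 41565 = 1877 - 41565 = -39688$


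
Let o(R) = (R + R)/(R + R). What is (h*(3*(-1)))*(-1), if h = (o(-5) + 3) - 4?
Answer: 0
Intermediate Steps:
o(R) = 1 (o(R) = (2*R)/((2*R)) = (2*R)*(1/(2*R)) = 1)
h = 0 (h = (1 + 3) - 4 = 4 - 4 = 0)
(h*(3*(-1)))*(-1) = (0*(3*(-1)))*(-1) = (0*(-3))*(-1) = 0*(-1) = 0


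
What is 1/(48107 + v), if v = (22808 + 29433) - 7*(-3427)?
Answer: 1/124337 ≈ 8.0427e-6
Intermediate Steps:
v = 76230 (v = 52241 + 23989 = 76230)
1/(48107 + v) = 1/(48107 + 76230) = 1/124337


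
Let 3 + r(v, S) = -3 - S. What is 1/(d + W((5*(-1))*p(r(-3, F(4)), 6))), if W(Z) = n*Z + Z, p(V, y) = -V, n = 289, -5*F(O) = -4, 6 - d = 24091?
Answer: -1/33945 ≈ -2.9459e-5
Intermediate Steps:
d = -24085 (d = 6 - 1*24091 = 6 - 24091 = -24085)
F(O) = 4/5 (F(O) = -1/5*(-4) = 4/5)
r(v, S) = -6 - S (r(v, S) = -3 + (-3 - S) = -6 - S)
W(Z) = 290*Z (W(Z) = 289*Z + Z = 290*Z)
1/(d + W((5*(-1))*p(r(-3, F(4)), 6))) = 1/(-24085 + 290*((5*(-1))*(-(-6 - 1*4/5)))) = 1/(-24085 + 290*(-(-5)*(-6 - 4/5))) = 1/(-24085 + 290*(-(-5)*(-34)/5)) = 1/(-24085 + 290*(-5*34/5)) = 1/(-24085 + 290*(-34)) = 1/(-24085 - 9860) = 1/(-33945) = -1/33945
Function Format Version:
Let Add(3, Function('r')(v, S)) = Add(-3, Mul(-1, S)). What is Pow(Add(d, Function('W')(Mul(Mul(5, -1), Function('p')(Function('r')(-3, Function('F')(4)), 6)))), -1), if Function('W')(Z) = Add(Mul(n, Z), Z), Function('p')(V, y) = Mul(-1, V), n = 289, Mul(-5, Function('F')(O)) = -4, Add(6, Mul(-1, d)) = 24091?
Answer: Rational(-1, 33945) ≈ -2.9459e-5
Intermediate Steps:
d = -24085 (d = Add(6, Mul(-1, 24091)) = Add(6, -24091) = -24085)
Function('F')(O) = Rational(4, 5) (Function('F')(O) = Mul(Rational(-1, 5), -4) = Rational(4, 5))
Function('r')(v, S) = Add(-6, Mul(-1, S)) (Function('r')(v, S) = Add(-3, Add(-3, Mul(-1, S))) = Add(-6, Mul(-1, S)))
Function('W')(Z) = Mul(290, Z) (Function('W')(Z) = Add(Mul(289, Z), Z) = Mul(290, Z))
Pow(Add(d, Function('W')(Mul(Mul(5, -1), Function('p')(Function('r')(-3, Function('F')(4)), 6)))), -1) = Pow(Add(-24085, Mul(290, Mul(Mul(5, -1), Mul(-1, Add(-6, Mul(-1, Rational(4, 5))))))), -1) = Pow(Add(-24085, Mul(290, Mul(-5, Mul(-1, Add(-6, Rational(-4, 5)))))), -1) = Pow(Add(-24085, Mul(290, Mul(-5, Mul(-1, Rational(-34, 5))))), -1) = Pow(Add(-24085, Mul(290, Mul(-5, Rational(34, 5)))), -1) = Pow(Add(-24085, Mul(290, -34)), -1) = Pow(Add(-24085, -9860), -1) = Pow(-33945, -1) = Rational(-1, 33945)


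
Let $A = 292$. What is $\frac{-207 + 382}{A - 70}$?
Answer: $\frac{175}{222} \approx 0.78829$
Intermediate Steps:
$\frac{-207 + 382}{A - 70} = \frac{-207 + 382}{292 - 70} = \frac{175}{222}$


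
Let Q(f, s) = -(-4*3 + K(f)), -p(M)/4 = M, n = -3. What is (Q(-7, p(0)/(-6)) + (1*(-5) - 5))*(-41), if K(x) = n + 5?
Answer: 0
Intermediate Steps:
K(x) = 2 (K(x) = -3 + 5 = 2)
p(M) = -4*M
Q(f, s) = 10 (Q(f, s) = -(-4*3 + 2) = -(-12 + 2) = -1*(-10) = 10)
(Q(-7, p(0)/(-6)) + (1*(-5) - 5))*(-41) = (10 + (1*(-5) - 5))*(-41) = (10 + (-5 - 5))*(-41) = (10 - 10)*(-41) = 0*(-41) = 0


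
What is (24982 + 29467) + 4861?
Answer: 59310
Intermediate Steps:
(24982 + 29467) + 4861 = 54449 + 4861 = 59310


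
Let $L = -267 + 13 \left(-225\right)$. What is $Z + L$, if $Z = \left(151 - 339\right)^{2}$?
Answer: $32152$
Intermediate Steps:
$L = -3192$ ($L = -267 - 2925 = -3192$)
$Z = 35344$ ($Z = \left(-188\right)^{2} = 35344$)
$Z + L = 35344 - 3192 = 32152$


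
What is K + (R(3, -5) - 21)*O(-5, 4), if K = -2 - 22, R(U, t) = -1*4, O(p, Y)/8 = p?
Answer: 976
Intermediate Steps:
O(p, Y) = 8*p
R(U, t) = -4
K = -24
K + (R(3, -5) - 21)*O(-5, 4) = -24 + (-4 - 21)*(8*(-5)) = -24 - 25*(-40) = -24 + 1000 = 976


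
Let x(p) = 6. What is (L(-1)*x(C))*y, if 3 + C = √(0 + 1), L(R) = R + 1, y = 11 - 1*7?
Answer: 0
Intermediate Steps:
y = 4 (y = 11 - 7 = 4)
L(R) = 1 + R
C = -2 (C = -3 + √(0 + 1) = -3 + √1 = -3 + 1 = -2)
(L(-1)*x(C))*y = ((1 - 1)*6)*4 = (0*6)*4 = 0*4 = 0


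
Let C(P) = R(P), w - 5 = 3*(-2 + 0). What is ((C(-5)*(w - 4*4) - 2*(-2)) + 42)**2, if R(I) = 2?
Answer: 144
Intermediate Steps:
w = -1 (w = 5 + 3*(-2 + 0) = 5 + 3*(-2) = 5 - 6 = -1)
C(P) = 2
((C(-5)*(w - 4*4) - 2*(-2)) + 42)**2 = ((2*(-1 - 4*4) - 2*(-2)) + 42)**2 = ((2*(-1 - 16) + 4) + 42)**2 = ((2*(-17) + 4) + 42)**2 = ((-34 + 4) + 42)**2 = (-30 + 42)**2 = 12**2 = 144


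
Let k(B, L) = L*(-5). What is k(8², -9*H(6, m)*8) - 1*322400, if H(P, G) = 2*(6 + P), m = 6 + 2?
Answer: -313760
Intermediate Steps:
m = 8
H(P, G) = 12 + 2*P
k(B, L) = -5*L
k(8², -9*H(6, m)*8) - 1*322400 = -5*(-9*(12 + 2*6))*8 - 1*322400 = -5*(-9*(12 + 12))*8 - 322400 = -5*(-9*24)*8 - 322400 = -(-1080)*8 - 322400 = -5*(-1728) - 322400 = 8640 - 322400 = -313760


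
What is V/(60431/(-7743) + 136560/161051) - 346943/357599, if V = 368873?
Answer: -1848263079361824286/34856214785491 ≈ -53025.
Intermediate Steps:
V/(60431/(-7743) + 136560/161051) - 346943/357599 = 368873/(60431/(-7743) + 136560/161051) - 346943/357599 = 368873/(60431*(-1/7743) + 136560*(1/161051)) - 346943*1/357599 = 368873/(-679/87 + 136560/161051) - 346943/357599 = 368873/(-97472909/14011437) - 346943/357599 = 368873*(-14011437/97472909) - 346943/357599 = -5168440800501/97472909 - 346943/357599 = -1848263079361824286/34856214785491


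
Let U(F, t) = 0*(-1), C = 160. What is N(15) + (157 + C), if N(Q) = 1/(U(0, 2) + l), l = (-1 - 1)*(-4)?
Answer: 2537/8 ≈ 317.13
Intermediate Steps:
U(F, t) = 0
l = 8 (l = -2*(-4) = 8)
N(Q) = ⅛ (N(Q) = 1/(0 + 8) = 1/8 = ⅛)
N(15) + (157 + C) = ⅛ + (157 + 160) = ⅛ + 317 = 2537/8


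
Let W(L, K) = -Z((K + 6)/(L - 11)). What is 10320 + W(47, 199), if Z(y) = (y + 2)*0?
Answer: 10320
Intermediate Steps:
Z(y) = 0 (Z(y) = (2 + y)*0 = 0)
W(L, K) = 0 (W(L, K) = -1*0 = 0)
10320 + W(47, 199) = 10320 + 0 = 10320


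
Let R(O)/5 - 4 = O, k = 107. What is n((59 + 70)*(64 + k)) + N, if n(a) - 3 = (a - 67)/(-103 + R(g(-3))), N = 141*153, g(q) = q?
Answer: 1046228/49 ≈ 21352.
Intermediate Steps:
R(O) = 20 + 5*O
N = 21573
n(a) = 361/98 - a/98 (n(a) = 3 + (a - 67)/(-103 + (20 + 5*(-3))) = 3 + (-67 + a)/(-103 + (20 - 15)) = 3 + (-67 + a)/(-103 + 5) = 3 + (-67 + a)/(-98) = 3 + (-67 + a)*(-1/98) = 3 + (67/98 - a/98) = 361/98 - a/98)
n((59 + 70)*(64 + k)) + N = (361/98 - (59 + 70)*(64 + 107)/98) + 21573 = (361/98 - 129*171/98) + 21573 = (361/98 - 1/98*22059) + 21573 = (361/98 - 22059/98) + 21573 = -10849/49 + 21573 = 1046228/49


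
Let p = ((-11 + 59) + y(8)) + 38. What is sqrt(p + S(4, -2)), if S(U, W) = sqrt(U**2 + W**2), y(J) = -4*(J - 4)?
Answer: sqrt(70 + 2*sqrt(5)) ≈ 8.6297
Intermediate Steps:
y(J) = 16 - 4*J (y(J) = -4*(-4 + J) = 16 - 4*J)
p = 70 (p = ((-11 + 59) + (16 - 4*8)) + 38 = (48 + (16 - 32)) + 38 = (48 - 16) + 38 = 32 + 38 = 70)
sqrt(p + S(4, -2)) = sqrt(70 + sqrt(4**2 + (-2)**2)) = sqrt(70 + sqrt(16 + 4)) = sqrt(70 + sqrt(20)) = sqrt(70 + 2*sqrt(5))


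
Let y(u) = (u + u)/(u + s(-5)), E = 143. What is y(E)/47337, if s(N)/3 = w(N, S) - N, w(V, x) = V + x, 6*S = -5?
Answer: 572/13301697 ≈ 4.3002e-5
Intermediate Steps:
S = -⅚ (S = (⅙)*(-5) = -⅚ ≈ -0.83333)
s(N) = -5/2 (s(N) = 3*((N - ⅚) - N) = 3*((-⅚ + N) - N) = 3*(-⅚) = -5/2)
y(u) = 2*u/(-5/2 + u) (y(u) = (u + u)/(u - 5/2) = (2*u)/(-5/2 + u) = 2*u/(-5/2 + u))
y(E)/47337 = (4*143/(-5 + 2*143))/47337 = (4*143/(-5 + 286))*(1/47337) = (4*143/281)*(1/47337) = (4*143*(1/281))*(1/47337) = (572/281)*(1/47337) = 572/13301697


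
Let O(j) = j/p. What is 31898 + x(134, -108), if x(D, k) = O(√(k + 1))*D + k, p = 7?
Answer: 31790 + 134*I*√107/7 ≈ 31790.0 + 198.02*I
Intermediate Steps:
O(j) = j/7
x(D, k) = k + D*√(1 + k)/7 (x(D, k) = (√(k + 1)/7)*D + k = (√(1 + k)/7)*D + k = D*√(1 + k)/7 + k = k + D*√(1 + k)/7)
31898 + x(134, -108) = 31898 + (-108 + (⅐)*134*√(1 - 108)) = 31898 + (-108 + (⅐)*134*√(-107)) = 31898 + (-108 + (⅐)*134*(I*√107)) = 31898 + (-108 + 134*I*√107/7) = 31790 + 134*I*√107/7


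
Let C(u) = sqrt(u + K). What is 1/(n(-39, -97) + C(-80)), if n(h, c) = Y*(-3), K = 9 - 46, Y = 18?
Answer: -6/337 - I*sqrt(13)/1011 ≈ -0.017804 - 0.0035663*I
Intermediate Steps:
K = -37
n(h, c) = -54 (n(h, c) = 18*(-3) = -54)
C(u) = sqrt(-37 + u) (C(u) = sqrt(u - 37) = sqrt(-37 + u))
1/(n(-39, -97) + C(-80)) = 1/(-54 + sqrt(-37 - 80)) = 1/(-54 + sqrt(-117)) = 1/(-54 + 3*I*sqrt(13))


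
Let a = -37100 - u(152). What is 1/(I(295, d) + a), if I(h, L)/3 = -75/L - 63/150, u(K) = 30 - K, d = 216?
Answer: -600/22188181 ≈ -2.7041e-5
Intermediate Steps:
I(h, L) = -63/50 - 225/L (I(h, L) = 3*(-75/L - 63/150) = 3*(-75/L - 63*1/150) = 3*(-75/L - 21/50) = 3*(-21/50 - 75/L) = -63/50 - 225/L)
a = -36978 (a = -37100 - (30 - 1*152) = -37100 - (30 - 152) = -37100 - 1*(-122) = -37100 + 122 = -36978)
1/(I(295, d) + a) = 1/((-63/50 - 225/216) - 36978) = 1/((-63/50 - 225*1/216) - 36978) = 1/((-63/50 - 25/24) - 36978) = 1/(-1381/600 - 36978) = 1/(-22188181/600) = -600/22188181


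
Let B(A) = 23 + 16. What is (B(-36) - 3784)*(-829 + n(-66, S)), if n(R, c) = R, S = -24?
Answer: 3351775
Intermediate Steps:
B(A) = 39
(B(-36) - 3784)*(-829 + n(-66, S)) = (39 - 3784)*(-829 - 66) = -3745*(-895) = 3351775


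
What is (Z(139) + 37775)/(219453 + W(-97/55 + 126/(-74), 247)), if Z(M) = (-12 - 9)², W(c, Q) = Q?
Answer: 9554/54925 ≈ 0.17395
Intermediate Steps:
Z(M) = 441 (Z(M) = (-21)² = 441)
(Z(139) + 37775)/(219453 + W(-97/55 + 126/(-74), 247)) = (441 + 37775)/(219453 + 247) = 38216/219700 = 38216*(1/219700) = 9554/54925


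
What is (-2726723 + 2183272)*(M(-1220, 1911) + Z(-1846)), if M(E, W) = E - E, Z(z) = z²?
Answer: -1851926667916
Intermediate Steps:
M(E, W) = 0
(-2726723 + 2183272)*(M(-1220, 1911) + Z(-1846)) = (-2726723 + 2183272)*(0 + (-1846)²) = -543451*(0 + 3407716) = -543451*3407716 = -1851926667916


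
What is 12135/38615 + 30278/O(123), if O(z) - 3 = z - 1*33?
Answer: 234062705/718239 ≈ 325.88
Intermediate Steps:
O(z) = -30 + z (O(z) = 3 + (z - 1*33) = 3 + (z - 33) = 3 + (-33 + z) = -30 + z)
12135/38615 + 30278/O(123) = 12135/38615 + 30278/(-30 + 123) = 12135*(1/38615) + 30278/93 = 2427/7723 + 30278*(1/93) = 2427/7723 + 30278/93 = 234062705/718239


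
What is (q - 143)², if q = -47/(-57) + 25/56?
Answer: 204664855201/10188864 ≈ 20087.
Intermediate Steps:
q = 4057/3192 (q = -47*(-1/57) + 25*(1/56) = 47/57 + 25/56 = 4057/3192 ≈ 1.2710)
(q - 143)² = (4057/3192 - 143)² = (-452399/3192)² = 204664855201/10188864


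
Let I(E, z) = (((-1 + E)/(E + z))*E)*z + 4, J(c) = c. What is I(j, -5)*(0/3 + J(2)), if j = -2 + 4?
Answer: 44/3 ≈ 14.667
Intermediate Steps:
j = 2
I(E, z) = 4 + E*z*(-1 + E)/(E + z) (I(E, z) = (((-1 + E)/(E + z))*E)*z + 4 = (E*(-1 + E)/(E + z))*z + 4 = E*z*(-1 + E)/(E + z) + 4 = 4 + E*z*(-1 + E)/(E + z))
I(j, -5)*(0/3 + J(2)) = ((4*2 + 4*(-5) - 5*2**2 - 1*2*(-5))/(2 - 5))*(0/3 + 2) = ((8 - 20 - 5*4 + 10)/(-3))*(0*(1/3) + 2) = (-(8 - 20 - 20 + 10)/3)*(0 + 2) = -1/3*(-22)*2 = (22/3)*2 = 44/3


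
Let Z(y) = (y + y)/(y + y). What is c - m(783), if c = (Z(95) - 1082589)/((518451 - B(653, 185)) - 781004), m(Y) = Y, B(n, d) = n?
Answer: -102503855/131603 ≈ -778.89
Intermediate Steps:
Z(y) = 1 (Z(y) = (2*y)/((2*y)) = (2*y)*(1/(2*y)) = 1)
c = 541294/131603 (c = (1 - 1082589)/((518451 - 1*653) - 781004) = -1082588/((518451 - 653) - 781004) = -1082588/(517798 - 781004) = -1082588/(-263206) = -1082588*(-1/263206) = 541294/131603 ≈ 4.1131)
c - m(783) = 541294/131603 - 1*783 = 541294/131603 - 783 = -102503855/131603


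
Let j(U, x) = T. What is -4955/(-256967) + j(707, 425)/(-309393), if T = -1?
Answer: 1533299282/79503791031 ≈ 0.019286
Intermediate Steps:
j(U, x) = -1
-4955/(-256967) + j(707, 425)/(-309393) = -4955/(-256967) - 1/(-309393) = -4955*(-1/256967) - 1*(-1/309393) = 4955/256967 + 1/309393 = 1533299282/79503791031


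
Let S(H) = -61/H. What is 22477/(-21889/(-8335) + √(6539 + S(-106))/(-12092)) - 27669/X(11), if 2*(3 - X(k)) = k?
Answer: 728727724837716499134482/37129677127409735945 + 18881986918421900*√73478670/7425935425481947189 ≈ 19648.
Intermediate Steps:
X(k) = 3 - k/2
22477/(-21889/(-8335) + √(6539 + S(-106))/(-12092)) - 27669/X(11) = 22477/(-21889/(-8335) + √(6539 - 61/(-106))/(-12092)) - 27669/(3 - ½*11) = 22477/(-21889*(-1/8335) + √(6539 - 61*(-1/106))*(-1/12092)) - 27669/(3 - 11/2) = 22477/(21889/8335 + √(6539 + 61/106)*(-1/12092)) - 27669/(-5/2) = 22477/(21889/8335 + √(693195/106)*(-1/12092)) - 27669*(-⅖) = 22477/(21889/8335 + (√73478670/106)*(-1/12092)) + 55338/5 = 22477/(21889/8335 - √73478670/1281752) + 55338/5 = 55338/5 + 22477/(21889/8335 - √73478670/1281752)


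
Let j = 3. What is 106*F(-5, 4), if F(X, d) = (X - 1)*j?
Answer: -1908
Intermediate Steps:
F(X, d) = -3 + 3*X (F(X, d) = (X - 1)*3 = (-1 + X)*3 = -3 + 3*X)
106*F(-5, 4) = 106*(-3 + 3*(-5)) = 106*(-3 - 15) = 106*(-18) = -1908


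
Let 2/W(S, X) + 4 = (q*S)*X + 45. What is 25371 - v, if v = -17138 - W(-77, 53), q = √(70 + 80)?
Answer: 106195238574639/2498182469 - 40810*√6/2498182469 ≈ 42509.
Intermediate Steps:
q = 5*√6 (q = √150 = 5*√6 ≈ 12.247)
W(S, X) = 2/(41 + 5*S*X*√6) (W(S, X) = 2/(-4 + (((5*√6)*S)*X + 45)) = 2/(-4 + ((5*S*√6)*X + 45)) = 2/(-4 + (5*S*X*√6 + 45)) = 2/(-4 + (45 + 5*S*X*√6)) = 2/(41 + 5*S*X*√6))
v = -17138 - 2/(41 - 20405*√6) (v = -17138 - 2/(41 + 5*(-77)*53*√6) = -17138 - 2/(41 - 20405*√6) ≈ -17138.)
25371 - v = 25371 - (-42813851153640/2498182469 + 40810*√6/2498182469) = 25371 + (42813851153640/2498182469 - 40810*√6/2498182469) = 106195238574639/2498182469 - 40810*√6/2498182469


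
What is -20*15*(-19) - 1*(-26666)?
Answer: 32366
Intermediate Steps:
-20*15*(-19) - 1*(-26666) = -300*(-19) + 26666 = 5700 + 26666 = 32366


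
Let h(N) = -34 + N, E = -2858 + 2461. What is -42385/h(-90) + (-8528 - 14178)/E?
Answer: 19642389/49228 ≈ 399.01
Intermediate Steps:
E = -397
-42385/h(-90) + (-8528 - 14178)/E = -42385/(-34 - 90) + (-8528 - 14178)/(-397) = -42385/(-124) - 22706*(-1/397) = -42385*(-1/124) + 22706/397 = 42385/124 + 22706/397 = 19642389/49228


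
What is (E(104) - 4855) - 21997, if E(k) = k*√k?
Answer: -26852 + 208*√26 ≈ -25791.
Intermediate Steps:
E(k) = k^(3/2)
(E(104) - 4855) - 21997 = (104^(3/2) - 4855) - 21997 = (208*√26 - 4855) - 21997 = (-4855 + 208*√26) - 21997 = -26852 + 208*√26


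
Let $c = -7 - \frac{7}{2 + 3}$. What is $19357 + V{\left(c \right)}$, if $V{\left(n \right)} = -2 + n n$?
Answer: $\frac{485639}{25} \approx 19426.0$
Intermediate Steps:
$c = - \frac{42}{5}$ ($c = -7 - \frac{7}{5} = - \frac{42}{5} \approx -8.4$)
$V{\left(n \right)} = -2 + n^{2}$
$19357 + V{\left(c \right)} = 19357 - \left(2 - \left(- \frac{42}{5}\right)^{2}\right) = 19357 + \left(-2 + \frac{1764}{25}\right) = 19357 + \frac{1714}{25} = \frac{485639}{25}$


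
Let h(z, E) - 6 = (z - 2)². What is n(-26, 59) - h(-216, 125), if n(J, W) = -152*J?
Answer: -43578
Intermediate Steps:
h(z, E) = 6 + (-2 + z)² (h(z, E) = 6 + (z - 2)² = 6 + (-2 + z)²)
n(-26, 59) - h(-216, 125) = -152*(-26) - (6 + (-2 - 216)²) = 3952 - (6 + (-218)²) = 3952 - (6 + 47524) = 3952 - 1*47530 = 3952 - 47530 = -43578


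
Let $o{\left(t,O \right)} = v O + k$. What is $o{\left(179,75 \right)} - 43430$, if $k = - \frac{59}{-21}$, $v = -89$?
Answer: $- \frac{1052146}{21} \approx -50102.0$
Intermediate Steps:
$k = \frac{59}{21}$ ($k = \left(-59\right) \left(- \frac{1}{21}\right) = \frac{59}{21} \approx 2.8095$)
$o{\left(t,O \right)} = \frac{59}{21} - 89 O$ ($o{\left(t,O \right)} = - 89 O + \frac{59}{21} = \frac{59}{21} - 89 O$)
$o{\left(179,75 \right)} - 43430 = \left(\frac{59}{21} - 6675\right) - 43430 = - \frac{140116}{21} - 43430 = - \frac{1052146}{21}$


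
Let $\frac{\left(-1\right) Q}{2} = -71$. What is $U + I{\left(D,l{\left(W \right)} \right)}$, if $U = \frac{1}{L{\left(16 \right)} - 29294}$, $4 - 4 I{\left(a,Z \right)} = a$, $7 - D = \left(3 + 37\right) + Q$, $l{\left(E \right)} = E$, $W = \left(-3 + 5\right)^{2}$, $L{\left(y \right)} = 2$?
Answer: $\frac{327704}{7323} \approx 44.75$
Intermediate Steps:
$Q = 142$ ($Q = \left(-2\right) \left(-71\right) = 142$)
$W = 4$ ($W = 2^{2} = 4$)
$D = -175$ ($D = 7 - \left(\left(3 + 37\right) + 142\right) = 7 - \left(40 + 142\right) = 7 - 182 = -175$)
$I{\left(a,Z \right)} = 1 - \frac{a}{4}$
$U = - \frac{1}{29292}$ ($U = \frac{1}{2 - 29294} = \frac{1}{-29292} = - \frac{1}{29292} \approx -3.4139 \cdot 10^{-5}$)
$U + I{\left(D,l{\left(W \right)} \right)} = - \frac{1}{29292} + \left(1 - - \frac{175}{4}\right) = - \frac{1}{29292} + \left(1 + \frac{175}{4}\right) = - \frac{1}{29292} + \frac{179}{4} = \frac{327704}{7323}$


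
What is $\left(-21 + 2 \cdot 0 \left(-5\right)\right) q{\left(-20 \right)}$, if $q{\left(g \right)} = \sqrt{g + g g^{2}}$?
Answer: $- 42 i \sqrt{2005} \approx - 1880.6 i$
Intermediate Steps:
$q{\left(g \right)} = \sqrt{g + g^{3}}$
$\left(-21 + 2 \cdot 0 \left(-5\right)\right) q{\left(-20 \right)} = \left(-21 + 2 \cdot 0 \left(-5\right)\right) \sqrt{-20 + \left(-20\right)^{3}} = \left(-21 + 0 \left(-5\right)\right) \sqrt{-20 - 8000} = \left(-21 + 0\right) \sqrt{-8020} = - 21 \cdot 2 i \sqrt{2005} = - 42 i \sqrt{2005}$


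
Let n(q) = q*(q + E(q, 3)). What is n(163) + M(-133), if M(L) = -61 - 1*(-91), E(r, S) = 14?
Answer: 28881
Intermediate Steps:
M(L) = 30 (M(L) = -61 + 91 = 30)
n(q) = q*(14 + q) (n(q) = q*(q + 14) = q*(14 + q))
n(163) + M(-133) = 163*(14 + 163) + 30 = 163*177 + 30 = 28851 + 30 = 28881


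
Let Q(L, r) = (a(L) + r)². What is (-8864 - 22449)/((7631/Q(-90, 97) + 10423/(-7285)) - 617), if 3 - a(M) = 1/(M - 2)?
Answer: 19311868499087205/380938255665028 ≈ 50.696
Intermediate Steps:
a(M) = 3 - 1/(-2 + M) (a(M) = 3 - 1/(M - 2) = 3 - 1/(-2 + M))
Q(L, r) = (r + (-7 + 3*L)/(-2 + L))² (Q(L, r) = ((-7 + 3*L)/(-2 + L) + r)² = (r + (-7 + 3*L)/(-2 + L))²)
(-8864 - 22449)/((7631/Q(-90, 97) + 10423/(-7285)) - 617) = (-8864 - 22449)/((7631/(((-7 + 3*(-90) + 97*(-2 - 90))²/(-2 - 90)²)) + 10423/(-7285)) - 617) = -31313/((7631/(((-7 - 270 + 97*(-92))²/(-92)²)) + 10423*(-1/7285)) - 617) = -31313/((7631/(((-7 - 270 - 8924)²/8464)) - 10423/7285) - 617) = -31313/((7631/(((1/8464)*(-9201)²)) - 10423/7285) - 617) = -31313/((7631/(((1/8464)*84658401)) - 10423/7285) - 617) = -31313/((7631/(84658401/8464) - 10423/7285) - 617) = -31313/((7631*(8464/84658401) - 10423/7285) - 617) = -31313/((64588784/84658401 - 10423/7285) - 617) = -31313/(-411865222183/616736451285 - 617) = -31313/(-380938255665028/616736451285) = -31313*(-616736451285/380938255665028) = 19311868499087205/380938255665028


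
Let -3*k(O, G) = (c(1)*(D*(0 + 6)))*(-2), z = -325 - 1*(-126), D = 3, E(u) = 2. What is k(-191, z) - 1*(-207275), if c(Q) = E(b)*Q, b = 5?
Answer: 207299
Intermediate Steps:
c(Q) = 2*Q
z = -199 (z = -325 + 126 = -199)
k(O, G) = 24 (k(O, G) = -(2*1)*(3*(0 + 6))*(-2)/3 = -2*(3*6)*(-2)/3 = -2*18*(-2)/3 = -12*(-2) = -⅓*(-72) = 24)
k(-191, z) - 1*(-207275) = 24 - 1*(-207275) = 24 + 207275 = 207299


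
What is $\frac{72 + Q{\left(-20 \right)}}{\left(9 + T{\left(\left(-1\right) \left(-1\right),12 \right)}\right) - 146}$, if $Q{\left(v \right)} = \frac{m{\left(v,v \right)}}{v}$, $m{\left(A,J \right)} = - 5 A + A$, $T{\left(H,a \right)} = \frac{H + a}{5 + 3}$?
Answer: $- \frac{544}{1083} \approx -0.50231$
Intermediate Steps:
$T{\left(H,a \right)} = \frac{H}{8} + \frac{a}{8}$ ($T{\left(H,a \right)} = \frac{H + a}{8} = \left(H + a\right) \frac{1}{8} = \frac{H}{8} + \frac{a}{8}$)
$m{\left(A,J \right)} = - 4 A$
$Q{\left(v \right)} = -4$ ($Q{\left(v \right)} = \frac{\left(-4\right) v}{v} = -4$)
$\frac{72 + Q{\left(-20 \right)}}{\left(9 + T{\left(\left(-1\right) \left(-1\right),12 \right)}\right) - 146} = \frac{72 - 4}{\left(9 + \left(\frac{\left(-1\right) \left(-1\right)}{8} + \frac{1}{8} \cdot 12\right)\right) - 146} = \frac{68}{\left(9 + \left(\frac{1}{8} \cdot 1 + \frac{3}{2}\right)\right) - 146} = \frac{68}{\left(9 + \left(\frac{1}{8} + \frac{3}{2}\right)\right) - 146} = \frac{68}{\left(9 + \frac{13}{8}\right) - 146} = \frac{68}{\frac{85}{8} - 146} = \frac{68}{- \frac{1083}{8}} = 68 \left(- \frac{8}{1083}\right) = - \frac{544}{1083}$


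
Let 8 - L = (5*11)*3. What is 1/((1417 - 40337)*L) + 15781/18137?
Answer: 13775553111/15832150040 ≈ 0.87010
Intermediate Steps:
L = -157 (L = 8 - 5*11*3 = 8 - 55*3 = 8 - 1*165 = 8 - 165 = -157)
1/((1417 - 40337)*L) + 15781/18137 = 1/((1417 - 40337)*(-157)) + 15781/18137 = -1/157/(-38920) + 15781*(1/18137) = -1/38920*(-1/157) + 15781/18137 = 1/6110440 + 15781/18137 = 13775553111/15832150040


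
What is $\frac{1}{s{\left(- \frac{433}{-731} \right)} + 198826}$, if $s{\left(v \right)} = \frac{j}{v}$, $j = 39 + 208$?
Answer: $\frac{433}{86272215} \approx 5.019 \cdot 10^{-6}$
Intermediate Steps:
$j = 247$
$s{\left(v \right)} = \frac{247}{v}$
$\frac{1}{s{\left(- \frac{433}{-731} \right)} + 198826} = \frac{1}{\frac{247}{\left(-433\right) \frac{1}{-731}} + 198826} = \frac{1}{\frac{247}{\left(-433\right) \left(- \frac{1}{731}\right)} + 198826} = \frac{1}{\frac{247}{\frac{433}{731}} + 198826} = \frac{1}{247 \cdot \frac{731}{433} + 198826} = \frac{1}{\frac{180557}{433} + 198826} = \frac{1}{\frac{86272215}{433}} = \frac{433}{86272215}$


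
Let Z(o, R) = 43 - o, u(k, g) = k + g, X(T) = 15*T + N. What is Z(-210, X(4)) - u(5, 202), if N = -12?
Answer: 46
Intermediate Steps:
X(T) = -12 + 15*T (X(T) = 15*T - 12 = -12 + 15*T)
u(k, g) = g + k
Z(-210, X(4)) - u(5, 202) = (43 - 1*(-210)) - (202 + 5) = (43 + 210) - 1*207 = 253 - 207 = 46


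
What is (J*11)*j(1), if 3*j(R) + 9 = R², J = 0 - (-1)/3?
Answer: -88/9 ≈ -9.7778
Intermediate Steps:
J = ⅓ (J = 0 - (-1)/3 = 0 - 1*(-⅓) = 0 + ⅓ = ⅓ ≈ 0.33333)
j(R) = -3 + R²/3
(J*11)*j(1) = ((⅓)*11)*(-3 + (⅓)*1²) = 11*(-3 + (⅓)*1)/3 = 11*(-3 + ⅓)/3 = (11/3)*(-8/3) = -88/9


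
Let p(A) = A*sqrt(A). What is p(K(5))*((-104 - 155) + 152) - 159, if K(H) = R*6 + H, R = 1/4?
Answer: -159 - 1391*sqrt(26)/4 ≈ -1932.2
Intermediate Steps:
R = 1/4 ≈ 0.25000
K(H) = 3/2 + H (K(H) = (1/4)*6 + H = 3/2 + H)
p(A) = A**(3/2)
p(K(5))*((-104 - 155) + 152) - 159 = (3/2 + 5)**(3/2)*((-104 - 155) + 152) - 159 = (13/2)**(3/2)*(-259 + 152) - 159 = (13*sqrt(26)/4)*(-107) - 159 = -1391*sqrt(26)/4 - 159 = -159 - 1391*sqrt(26)/4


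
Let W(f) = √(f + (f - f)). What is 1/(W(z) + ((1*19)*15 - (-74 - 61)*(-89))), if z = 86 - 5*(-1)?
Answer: -11730/137592809 - √91/137592809 ≈ -8.5321e-5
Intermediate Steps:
z = 91 (z = 86 + 5 = 91)
W(f) = √f (W(f) = √(f + 0) = √f)
1/(W(z) + ((1*19)*15 - (-74 - 61)*(-89))) = 1/(√91 + ((1*19)*15 - (-74 - 61)*(-89))) = 1/(√91 + (19*15 - (-135)*(-89))) = 1/(√91 + (285 - 1*12015)) = 1/(√91 + (285 - 12015)) = 1/(√91 - 11730) = 1/(-11730 + √91)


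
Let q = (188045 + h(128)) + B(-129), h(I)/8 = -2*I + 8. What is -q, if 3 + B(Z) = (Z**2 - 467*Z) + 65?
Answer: -263007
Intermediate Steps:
B(Z) = 62 + Z**2 - 467*Z (B(Z) = -3 + ((Z**2 - 467*Z) + 65) = -3 + (65 + Z**2 - 467*Z) = 62 + Z**2 - 467*Z)
h(I) = 64 - 16*I (h(I) = 8*(-2*I + 8) = 8*(8 - 2*I) = 64 - 16*I)
q = 263007 (q = (188045 + (64 - 16*128)) + (62 + (-129)**2 - 467*(-129)) = (188045 + (64 - 2048)) + (62 + 16641 + 60243) = (188045 - 1984) + 76946 = 186061 + 76946 = 263007)
-q = -1*263007 = -263007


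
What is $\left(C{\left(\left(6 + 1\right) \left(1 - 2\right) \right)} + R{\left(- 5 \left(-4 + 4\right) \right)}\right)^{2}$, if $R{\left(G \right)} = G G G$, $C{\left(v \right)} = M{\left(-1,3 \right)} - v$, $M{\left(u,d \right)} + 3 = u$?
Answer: $9$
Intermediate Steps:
$M{\left(u,d \right)} = -3 + u$
$C{\left(v \right)} = -4 - v$ ($C{\left(v \right)} = \left(-3 - 1\right) - v = -4 - v$)
$R{\left(G \right)} = G^{3}$ ($R{\left(G \right)} = G^{2} G = G^{3}$)
$\left(C{\left(\left(6 + 1\right) \left(1 - 2\right) \right)} + R{\left(- 5 \left(-4 + 4\right) \right)}\right)^{2} = \left(\left(-4 - \left(6 + 1\right) \left(1 - 2\right)\right) + \left(- 5 \left(-4 + 4\right)\right)^{3}\right)^{2} = \left(\left(-4 - 7 \left(-1\right)\right) + \left(\left(-5\right) 0\right)^{3}\right)^{2} = \left(\left(-4 - -7\right) + 0^{3}\right)^{2} = \left(\left(-4 + 7\right) + 0\right)^{2} = \left(3 + 0\right)^{2} = 3^{2} = 9$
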